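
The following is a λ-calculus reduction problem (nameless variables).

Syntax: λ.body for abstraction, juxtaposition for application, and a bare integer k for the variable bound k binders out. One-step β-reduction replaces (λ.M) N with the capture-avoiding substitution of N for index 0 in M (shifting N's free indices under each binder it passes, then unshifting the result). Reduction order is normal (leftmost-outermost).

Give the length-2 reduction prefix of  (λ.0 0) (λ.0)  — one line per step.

  start: (λ.0 0) (λ.0)
  →1  (λ.0) (λ.0)
  →2  λ.0

Answer: after 2 steps: λ.0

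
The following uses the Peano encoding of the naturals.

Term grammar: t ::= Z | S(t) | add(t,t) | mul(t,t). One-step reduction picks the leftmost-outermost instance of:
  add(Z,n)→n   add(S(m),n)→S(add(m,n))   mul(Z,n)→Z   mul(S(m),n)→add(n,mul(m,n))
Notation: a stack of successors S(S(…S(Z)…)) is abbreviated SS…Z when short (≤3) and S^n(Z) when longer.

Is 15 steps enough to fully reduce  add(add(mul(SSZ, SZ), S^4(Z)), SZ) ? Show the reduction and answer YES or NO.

  start: add(add(mul(SSZ, SZ), S^4(Z)), SZ)
  step 1: add(add(add(SZ, mul(SZ, SZ)), S^4(Z)), SZ)
  step 2: add(add(S(add(Z, mul(SZ, SZ))), S^4(Z)), SZ)
  step 3: add(S(add(add(Z, mul(SZ, SZ)), S^4(Z))), SZ)
  step 4: S(add(add(add(Z, mul(SZ, SZ)), S^4(Z)), SZ))
  step 5: S(add(add(mul(SZ, SZ), S^4(Z)), SZ))
  step 6: S(add(add(add(SZ, mul(Z, SZ)), S^4(Z)), SZ))
  step 7: S(add(add(S(add(Z, mul(Z, SZ))), S^4(Z)), SZ))
  step 8: S(add(S(add(add(Z, mul(Z, SZ)), S^4(Z))), SZ))
  step 9: S(S(add(add(add(Z, mul(Z, SZ)), S^4(Z)), SZ)))
  step 10: S(S(add(add(mul(Z, SZ), S^4(Z)), SZ)))
  step 11: S(S(add(add(Z, S^4(Z)), SZ)))
  step 12: S(S(add(S^4(Z), SZ)))
  step 13: S(S(S(add(SSSZ, SZ))))
  step 14: S(S(S(S(add(SSZ, SZ)))))
  step 15: S(S(S(S(S(add(SZ, SZ))))))

Answer: NO — after 15 steps the term is S(S(S(S(S(add(SZ, SZ)))))), not yet normal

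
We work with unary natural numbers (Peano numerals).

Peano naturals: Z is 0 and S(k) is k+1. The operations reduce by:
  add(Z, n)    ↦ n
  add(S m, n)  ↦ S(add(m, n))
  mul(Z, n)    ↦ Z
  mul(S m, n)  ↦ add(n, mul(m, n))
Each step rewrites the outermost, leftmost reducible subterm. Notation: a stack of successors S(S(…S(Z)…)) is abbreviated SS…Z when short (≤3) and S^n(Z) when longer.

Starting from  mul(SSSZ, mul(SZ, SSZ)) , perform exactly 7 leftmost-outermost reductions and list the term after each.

  start: mul(SSSZ, mul(SZ, SSZ))
  step 1: add(mul(SZ, SSZ), mul(SSZ, mul(SZ, SSZ)))
  step 2: add(add(SSZ, mul(Z, SSZ)), mul(SSZ, mul(SZ, SSZ)))
  step 3: add(S(add(SZ, mul(Z, SSZ))), mul(SSZ, mul(SZ, SSZ)))
  step 4: S(add(add(SZ, mul(Z, SSZ)), mul(SSZ, mul(SZ, SSZ))))
  step 5: S(add(S(add(Z, mul(Z, SSZ))), mul(SSZ, mul(SZ, SSZ))))
  step 6: S(S(add(add(Z, mul(Z, SSZ)), mul(SSZ, mul(SZ, SSZ)))))
  step 7: S(S(add(mul(Z, SSZ), mul(SSZ, mul(SZ, SSZ)))))

Answer: after 7 steps: S(S(add(mul(Z, SSZ), mul(SSZ, mul(SZ, SSZ)))))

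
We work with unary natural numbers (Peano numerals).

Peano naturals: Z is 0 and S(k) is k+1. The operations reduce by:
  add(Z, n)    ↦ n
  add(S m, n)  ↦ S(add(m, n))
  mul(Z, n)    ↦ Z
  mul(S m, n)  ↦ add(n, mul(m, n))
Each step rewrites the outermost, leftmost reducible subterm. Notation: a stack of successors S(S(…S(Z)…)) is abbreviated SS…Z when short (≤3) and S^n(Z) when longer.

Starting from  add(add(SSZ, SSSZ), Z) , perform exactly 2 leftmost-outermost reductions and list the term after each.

Answer: after 2 steps: S(add(add(SZ, SSSZ), Z))

Reduction:
  start: add(add(SSZ, SSSZ), Z)
  [1] add(S(add(SZ, SSSZ)), Z)
  [2] S(add(add(SZ, SSSZ), Z))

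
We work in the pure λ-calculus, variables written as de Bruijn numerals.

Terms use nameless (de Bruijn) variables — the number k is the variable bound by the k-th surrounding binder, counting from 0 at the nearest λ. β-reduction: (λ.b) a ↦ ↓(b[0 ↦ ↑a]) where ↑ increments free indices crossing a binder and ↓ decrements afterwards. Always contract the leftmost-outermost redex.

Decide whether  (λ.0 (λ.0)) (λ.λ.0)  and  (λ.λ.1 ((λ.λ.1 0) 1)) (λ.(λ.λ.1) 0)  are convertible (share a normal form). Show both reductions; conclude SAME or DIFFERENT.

Answer: DIFFERENT — A ⇓ λ.0, B ⇓ λ.λ.λ.λ.1

Reduction:
Term A:
  start: (λ.0 (λ.0)) (λ.λ.0)
  step 1: (λ.λ.0) (λ.0)
  step 2: λ.0

Term B:
  start: (λ.λ.1 ((λ.λ.1 0) 1)) (λ.(λ.λ.1) 0)
  step 1: λ.(λ.(λ.λ.1) 0) ((λ.λ.1 0) (λ.(λ.λ.1) 0))
  step 2: λ.(λ.λ.1) ((λ.λ.1 0) (λ.(λ.λ.1) 0))
  step 3: λ.λ.(λ.λ.1 0) (λ.(λ.λ.1) 0)
  step 4: λ.λ.λ.(λ.(λ.λ.1) 0) 0
  step 5: λ.λ.λ.(λ.λ.1) 0
  step 6: λ.λ.λ.λ.1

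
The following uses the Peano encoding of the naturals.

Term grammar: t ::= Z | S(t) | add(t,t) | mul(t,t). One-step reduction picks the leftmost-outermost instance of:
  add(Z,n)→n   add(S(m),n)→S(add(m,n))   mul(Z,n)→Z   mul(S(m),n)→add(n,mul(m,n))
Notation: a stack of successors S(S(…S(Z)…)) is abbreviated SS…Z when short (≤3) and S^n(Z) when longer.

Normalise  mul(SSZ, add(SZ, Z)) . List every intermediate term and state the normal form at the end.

  start: mul(SSZ, add(SZ, Z))
  →1  add(add(SZ, Z), mul(SZ, add(SZ, Z)))
  →2  add(S(add(Z, Z)), mul(SZ, add(SZ, Z)))
  →3  S(add(add(Z, Z), mul(SZ, add(SZ, Z))))
  →4  S(add(Z, mul(SZ, add(SZ, Z))))
  →5  S(mul(SZ, add(SZ, Z)))
  →6  S(add(add(SZ, Z), mul(Z, add(SZ, Z))))
  →7  S(add(S(add(Z, Z)), mul(Z, add(SZ, Z))))
  →8  S(S(add(add(Z, Z), mul(Z, add(SZ, Z)))))
  →9  S(S(add(Z, mul(Z, add(SZ, Z)))))
  →10  S(S(mul(Z, add(SZ, Z))))
  →11  SSZ

Answer: normal form = SSZ  (in 11 steps)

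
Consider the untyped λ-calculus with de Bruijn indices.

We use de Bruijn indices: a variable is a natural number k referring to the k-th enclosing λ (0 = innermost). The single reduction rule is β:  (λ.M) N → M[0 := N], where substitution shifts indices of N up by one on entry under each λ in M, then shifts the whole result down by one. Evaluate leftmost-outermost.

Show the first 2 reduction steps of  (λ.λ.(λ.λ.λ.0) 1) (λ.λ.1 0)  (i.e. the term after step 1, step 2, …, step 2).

Answer: after 2 steps: λ.λ.λ.0

Reduction:
  start: (λ.λ.(λ.λ.λ.0) 1) (λ.λ.1 0)
  step 1: λ.(λ.λ.λ.0) (λ.λ.1 0)
  step 2: λ.λ.λ.0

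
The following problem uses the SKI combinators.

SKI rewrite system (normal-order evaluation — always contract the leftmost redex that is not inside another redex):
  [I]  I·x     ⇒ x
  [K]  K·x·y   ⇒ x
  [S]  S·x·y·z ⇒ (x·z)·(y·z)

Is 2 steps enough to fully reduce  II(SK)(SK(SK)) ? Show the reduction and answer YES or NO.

  start: II(SK)(SK(SK))
  →1  I(SK)(SK(SK))
  →2  SK(SK(SK))

Answer: YES — reaches normal form SK(SK(SK)) in 2 ≤ 2 steps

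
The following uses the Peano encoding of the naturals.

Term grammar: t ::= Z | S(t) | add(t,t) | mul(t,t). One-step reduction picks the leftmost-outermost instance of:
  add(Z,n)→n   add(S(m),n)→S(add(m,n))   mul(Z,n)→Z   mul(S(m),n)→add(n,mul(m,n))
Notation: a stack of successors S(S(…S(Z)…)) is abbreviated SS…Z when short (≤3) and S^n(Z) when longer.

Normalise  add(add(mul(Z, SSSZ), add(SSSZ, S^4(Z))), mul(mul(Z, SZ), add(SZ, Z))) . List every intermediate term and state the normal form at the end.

  start: add(add(mul(Z, SSSZ), add(SSSZ, S^4(Z))), mul(mul(Z, SZ), add(SZ, Z)))
  step 1: add(add(Z, add(SSSZ, S^4(Z))), mul(mul(Z, SZ), add(SZ, Z)))
  step 2: add(add(SSSZ, S^4(Z)), mul(mul(Z, SZ), add(SZ, Z)))
  step 3: add(S(add(SSZ, S^4(Z))), mul(mul(Z, SZ), add(SZ, Z)))
  step 4: S(add(add(SSZ, S^4(Z)), mul(mul(Z, SZ), add(SZ, Z))))
  step 5: S(add(S(add(SZ, S^4(Z))), mul(mul(Z, SZ), add(SZ, Z))))
  step 6: S(S(add(add(SZ, S^4(Z)), mul(mul(Z, SZ), add(SZ, Z)))))
  step 7: S(S(add(S(add(Z, S^4(Z))), mul(mul(Z, SZ), add(SZ, Z)))))
  step 8: S(S(S(add(add(Z, S^4(Z)), mul(mul(Z, SZ), add(SZ, Z))))))
  step 9: S(S(S(add(S^4(Z), mul(mul(Z, SZ), add(SZ, Z))))))
  step 10: S(S(S(S(add(SSSZ, mul(mul(Z, SZ), add(SZ, Z)))))))
  step 11: S(S(S(S(S(add(SSZ, mul(mul(Z, SZ), add(SZ, Z))))))))
  step 12: S(S(S(S(S(S(add(SZ, mul(mul(Z, SZ), add(SZ, Z)))))))))
  step 13: S(S(S(S(S(S(S(add(Z, mul(mul(Z, SZ), add(SZ, Z))))))))))
  step 14: S(S(S(S(S(S(S(mul(mul(Z, SZ), add(SZ, Z)))))))))
  step 15: S(S(S(S(S(S(S(mul(Z, add(SZ, Z)))))))))
  step 16: S^7(Z)

Answer: normal form = S^7(Z)  (in 16 steps)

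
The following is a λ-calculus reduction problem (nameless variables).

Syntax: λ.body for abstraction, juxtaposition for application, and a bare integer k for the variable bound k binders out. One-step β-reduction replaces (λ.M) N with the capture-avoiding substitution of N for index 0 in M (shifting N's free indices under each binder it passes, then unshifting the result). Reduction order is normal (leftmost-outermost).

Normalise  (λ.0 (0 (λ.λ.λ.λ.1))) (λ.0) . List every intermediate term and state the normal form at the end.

  start: (λ.0 (0 (λ.λ.λ.λ.1))) (λ.0)
  step 1: (λ.0) ((λ.0) (λ.λ.λ.λ.1))
  step 2: (λ.0) (λ.λ.λ.λ.1)
  step 3: λ.λ.λ.λ.1

Answer: normal form = λ.λ.λ.λ.1  (in 3 steps)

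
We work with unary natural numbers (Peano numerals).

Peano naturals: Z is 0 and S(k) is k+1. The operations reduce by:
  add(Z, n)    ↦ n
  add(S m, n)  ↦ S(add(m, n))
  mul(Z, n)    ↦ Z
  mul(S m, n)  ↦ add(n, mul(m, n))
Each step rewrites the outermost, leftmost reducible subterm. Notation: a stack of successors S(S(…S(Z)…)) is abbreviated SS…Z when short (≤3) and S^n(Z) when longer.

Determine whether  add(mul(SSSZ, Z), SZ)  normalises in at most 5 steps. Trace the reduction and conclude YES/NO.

  start: add(mul(SSSZ, Z), SZ)
  step 1: add(add(Z, mul(SSZ, Z)), SZ)
  step 2: add(mul(SSZ, Z), SZ)
  step 3: add(add(Z, mul(SZ, Z)), SZ)
  step 4: add(mul(SZ, Z), SZ)
  step 5: add(add(Z, mul(Z, Z)), SZ)

Answer: NO — after 5 steps the term is add(add(Z, mul(Z, Z)), SZ), not yet normal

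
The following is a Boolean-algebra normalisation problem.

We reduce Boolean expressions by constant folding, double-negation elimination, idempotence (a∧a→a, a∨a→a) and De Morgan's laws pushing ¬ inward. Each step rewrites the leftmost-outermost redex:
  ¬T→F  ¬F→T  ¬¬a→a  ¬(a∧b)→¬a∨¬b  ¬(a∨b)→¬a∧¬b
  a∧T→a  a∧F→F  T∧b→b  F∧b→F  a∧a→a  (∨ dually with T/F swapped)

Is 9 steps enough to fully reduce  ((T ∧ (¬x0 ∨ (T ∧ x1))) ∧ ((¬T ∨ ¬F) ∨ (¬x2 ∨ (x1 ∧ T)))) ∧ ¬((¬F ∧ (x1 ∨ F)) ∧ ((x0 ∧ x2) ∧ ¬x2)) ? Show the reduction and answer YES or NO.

Answer: NO — after 9 steps the term is (¬x0 ∨ x1) ∧ ((¬¬F ∨ ¬(x1 ∨ F)) ∨ ¬((x0 ∧ x2) ∧ ¬x2)), not yet normal

Working:
  start: ((T ∧ (¬x0 ∨ (T ∧ x1))) ∧ ((¬T ∨ ¬F) ∨ (¬x2 ∨ (x1 ∧ T)))) ∧ ¬((¬F ∧ (x1 ∨ F)) ∧ ((x0 ∧ x2) ∧ ¬x2))
  [1] ((¬x0 ∨ (T ∧ x1)) ∧ ((¬T ∨ ¬F) ∨ (¬x2 ∨ (x1 ∧ T)))) ∧ ¬((¬F ∧ (x1 ∨ F)) ∧ ((x0 ∧ x2) ∧ ¬x2))
  [2] ((¬x0 ∨ x1) ∧ ((¬T ∨ ¬F) ∨ (¬x2 ∨ (x1 ∧ T)))) ∧ ¬((¬F ∧ (x1 ∨ F)) ∧ ((x0 ∧ x2) ∧ ¬x2))
  [3] ((¬x0 ∨ x1) ∧ ((F ∨ ¬F) ∨ (¬x2 ∨ (x1 ∧ T)))) ∧ ¬((¬F ∧ (x1 ∨ F)) ∧ ((x0 ∧ x2) ∧ ¬x2))
  [4] ((¬x0 ∨ x1) ∧ (¬F ∨ (¬x2 ∨ (x1 ∧ T)))) ∧ ¬((¬F ∧ (x1 ∨ F)) ∧ ((x0 ∧ x2) ∧ ¬x2))
  [5] ((¬x0 ∨ x1) ∧ (T ∨ (¬x2 ∨ (x1 ∧ T)))) ∧ ¬((¬F ∧ (x1 ∨ F)) ∧ ((x0 ∧ x2) ∧ ¬x2))
  [6] ((¬x0 ∨ x1) ∧ T) ∧ ¬((¬F ∧ (x1 ∨ F)) ∧ ((x0 ∧ x2) ∧ ¬x2))
  [7] (¬x0 ∨ x1) ∧ ¬((¬F ∧ (x1 ∨ F)) ∧ ((x0 ∧ x2) ∧ ¬x2))
  [8] (¬x0 ∨ x1) ∧ (¬(¬F ∧ (x1 ∨ F)) ∨ ¬((x0 ∧ x2) ∧ ¬x2))
  [9] (¬x0 ∨ x1) ∧ ((¬¬F ∨ ¬(x1 ∨ F)) ∨ ¬((x0 ∧ x2) ∧ ¬x2))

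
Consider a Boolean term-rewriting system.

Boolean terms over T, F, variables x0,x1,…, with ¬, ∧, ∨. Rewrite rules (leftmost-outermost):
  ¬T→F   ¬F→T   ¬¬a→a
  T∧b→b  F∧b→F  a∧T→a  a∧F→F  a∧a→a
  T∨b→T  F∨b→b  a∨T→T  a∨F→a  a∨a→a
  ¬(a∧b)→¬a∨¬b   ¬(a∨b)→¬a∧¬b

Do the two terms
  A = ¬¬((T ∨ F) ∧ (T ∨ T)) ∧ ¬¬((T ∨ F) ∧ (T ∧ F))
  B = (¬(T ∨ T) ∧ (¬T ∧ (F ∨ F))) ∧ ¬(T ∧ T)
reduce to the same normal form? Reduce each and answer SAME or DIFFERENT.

Term A:
  start: ¬¬((T ∨ F) ∧ (T ∨ T)) ∧ ¬¬((T ∨ F) ∧ (T ∧ F))
  step 1: ((T ∨ F) ∧ (T ∨ T)) ∧ ¬¬((T ∨ F) ∧ (T ∧ F))
  step 2: (T ∧ (T ∨ T)) ∧ ¬¬((T ∨ F) ∧ (T ∧ F))
  step 3: (T ∨ T) ∧ ¬¬((T ∨ F) ∧ (T ∧ F))
  step 4: T ∧ ¬¬((T ∨ F) ∧ (T ∧ F))
  step 5: ¬¬((T ∨ F) ∧ (T ∧ F))
  step 6: (T ∨ F) ∧ (T ∧ F)
  step 7: T ∧ (T ∧ F)
  step 8: T ∧ F
  step 9: F

Term B:
  start: (¬(T ∨ T) ∧ (¬T ∧ (F ∨ F))) ∧ ¬(T ∧ T)
  step 1: ((¬T ∧ ¬T) ∧ (¬T ∧ (F ∨ F))) ∧ ¬(T ∧ T)
  step 2: (¬T ∧ (¬T ∧ (F ∨ F))) ∧ ¬(T ∧ T)
  step 3: (F ∧ (¬T ∧ (F ∨ F))) ∧ ¬(T ∧ T)
  step 4: F ∧ ¬(T ∧ T)
  step 5: F

Answer: SAME — A ⇓ F, B ⇓ F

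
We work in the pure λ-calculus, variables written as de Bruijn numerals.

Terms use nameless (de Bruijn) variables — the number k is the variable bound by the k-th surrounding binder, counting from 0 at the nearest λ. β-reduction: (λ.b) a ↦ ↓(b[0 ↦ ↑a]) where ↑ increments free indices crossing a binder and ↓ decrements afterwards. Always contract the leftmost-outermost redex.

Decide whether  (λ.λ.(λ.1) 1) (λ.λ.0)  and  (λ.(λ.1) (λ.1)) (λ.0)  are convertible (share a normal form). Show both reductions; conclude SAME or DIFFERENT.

Answer: SAME — A ⇓ λ.0, B ⇓ λ.0

Working:
Term A:
  start: (λ.λ.(λ.1) 1) (λ.λ.0)
  step 1: λ.(λ.1) (λ.λ.0)
  step 2: λ.0

Term B:
  start: (λ.(λ.1) (λ.1)) (λ.0)
  step 1: (λ.λ.0) (λ.λ.0)
  step 2: λ.0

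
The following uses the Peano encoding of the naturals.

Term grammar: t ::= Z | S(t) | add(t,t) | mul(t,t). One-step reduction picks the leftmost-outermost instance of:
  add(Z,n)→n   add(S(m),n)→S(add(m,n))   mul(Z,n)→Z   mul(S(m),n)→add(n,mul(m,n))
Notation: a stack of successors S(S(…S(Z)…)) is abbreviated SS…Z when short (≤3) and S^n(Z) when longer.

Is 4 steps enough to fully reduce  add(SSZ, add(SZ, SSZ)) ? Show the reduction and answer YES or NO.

Answer: NO — after 4 steps the term is S(S(S(add(Z, SSZ)))), not yet normal

Derivation:
  start: add(SSZ, add(SZ, SSZ))
  [1] S(add(SZ, add(SZ, SSZ)))
  [2] S(S(add(Z, add(SZ, SSZ))))
  [3] S(S(add(SZ, SSZ)))
  [4] S(S(S(add(Z, SSZ))))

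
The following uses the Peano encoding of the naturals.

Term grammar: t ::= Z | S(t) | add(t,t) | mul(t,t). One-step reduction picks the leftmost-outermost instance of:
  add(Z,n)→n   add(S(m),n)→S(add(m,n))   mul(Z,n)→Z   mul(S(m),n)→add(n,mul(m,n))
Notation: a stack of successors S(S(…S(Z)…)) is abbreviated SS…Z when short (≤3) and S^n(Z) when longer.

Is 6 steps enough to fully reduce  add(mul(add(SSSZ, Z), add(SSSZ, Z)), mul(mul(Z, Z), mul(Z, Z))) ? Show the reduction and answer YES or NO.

Answer: NO — after 6 steps the term is S(add(add(S(add(SZ, Z)), mul(add(SSZ, Z), add(SSSZ, Z))), mul(mul(Z, Z), mul(Z, Z)))), not yet normal

Derivation:
  start: add(mul(add(SSSZ, Z), add(SSSZ, Z)), mul(mul(Z, Z), mul(Z, Z)))
  [1] add(mul(S(add(SSZ, Z)), add(SSSZ, Z)), mul(mul(Z, Z), mul(Z, Z)))
  [2] add(add(add(SSSZ, Z), mul(add(SSZ, Z), add(SSSZ, Z))), mul(mul(Z, Z), mul(Z, Z)))
  [3] add(add(S(add(SSZ, Z)), mul(add(SSZ, Z), add(SSSZ, Z))), mul(mul(Z, Z), mul(Z, Z)))
  [4] add(S(add(add(SSZ, Z), mul(add(SSZ, Z), add(SSSZ, Z)))), mul(mul(Z, Z), mul(Z, Z)))
  [5] S(add(add(add(SSZ, Z), mul(add(SSZ, Z), add(SSSZ, Z))), mul(mul(Z, Z), mul(Z, Z))))
  [6] S(add(add(S(add(SZ, Z)), mul(add(SSZ, Z), add(SSSZ, Z))), mul(mul(Z, Z), mul(Z, Z))))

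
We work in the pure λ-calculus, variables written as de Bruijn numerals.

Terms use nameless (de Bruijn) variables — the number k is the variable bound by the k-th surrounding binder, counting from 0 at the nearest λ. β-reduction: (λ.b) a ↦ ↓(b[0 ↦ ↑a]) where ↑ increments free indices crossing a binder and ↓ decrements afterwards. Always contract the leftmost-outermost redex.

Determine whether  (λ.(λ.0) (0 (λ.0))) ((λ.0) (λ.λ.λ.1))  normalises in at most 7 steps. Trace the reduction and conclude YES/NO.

  start: (λ.(λ.0) (0 (λ.0))) ((λ.0) (λ.λ.λ.1))
  [1] (λ.0) ((λ.0) (λ.λ.λ.1) (λ.0))
  [2] (λ.0) (λ.λ.λ.1) (λ.0)
  [3] (λ.λ.λ.1) (λ.0)
  [4] λ.λ.1

Answer: YES — reaches normal form λ.λ.1 in 4 ≤ 7 steps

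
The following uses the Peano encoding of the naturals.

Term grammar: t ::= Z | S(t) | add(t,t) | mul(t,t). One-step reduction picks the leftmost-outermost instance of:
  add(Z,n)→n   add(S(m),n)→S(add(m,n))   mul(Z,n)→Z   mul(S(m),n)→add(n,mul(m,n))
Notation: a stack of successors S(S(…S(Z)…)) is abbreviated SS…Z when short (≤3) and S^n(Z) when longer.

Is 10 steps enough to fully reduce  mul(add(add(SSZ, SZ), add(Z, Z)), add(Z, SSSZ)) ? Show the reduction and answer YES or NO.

Answer: NO — after 10 steps the term is S(S(S(mul(S(add(add(Z, SZ), add(Z, Z))), add(Z, SSSZ))))), not yet normal

Derivation:
  start: mul(add(add(SSZ, SZ), add(Z, Z)), add(Z, SSSZ))
  [1] mul(add(S(add(SZ, SZ)), add(Z, Z)), add(Z, SSSZ))
  [2] mul(S(add(add(SZ, SZ), add(Z, Z))), add(Z, SSSZ))
  [3] add(add(Z, SSSZ), mul(add(add(SZ, SZ), add(Z, Z)), add(Z, SSSZ)))
  [4] add(SSSZ, mul(add(add(SZ, SZ), add(Z, Z)), add(Z, SSSZ)))
  [5] S(add(SSZ, mul(add(add(SZ, SZ), add(Z, Z)), add(Z, SSSZ))))
  [6] S(S(add(SZ, mul(add(add(SZ, SZ), add(Z, Z)), add(Z, SSSZ)))))
  [7] S(S(S(add(Z, mul(add(add(SZ, SZ), add(Z, Z)), add(Z, SSSZ))))))
  [8] S(S(S(mul(add(add(SZ, SZ), add(Z, Z)), add(Z, SSSZ)))))
  [9] S(S(S(mul(add(S(add(Z, SZ)), add(Z, Z)), add(Z, SSSZ)))))
  [10] S(S(S(mul(S(add(add(Z, SZ), add(Z, Z))), add(Z, SSSZ)))))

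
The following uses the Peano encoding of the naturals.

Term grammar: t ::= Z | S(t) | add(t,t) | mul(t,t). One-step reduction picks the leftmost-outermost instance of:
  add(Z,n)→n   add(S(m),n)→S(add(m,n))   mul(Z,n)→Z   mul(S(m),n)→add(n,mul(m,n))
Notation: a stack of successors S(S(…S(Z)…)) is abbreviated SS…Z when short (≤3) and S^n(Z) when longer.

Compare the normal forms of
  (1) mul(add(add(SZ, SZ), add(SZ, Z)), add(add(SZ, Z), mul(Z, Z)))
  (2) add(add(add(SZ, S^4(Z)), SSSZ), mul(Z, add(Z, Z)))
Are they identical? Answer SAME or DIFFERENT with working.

Term A:
  start: mul(add(add(SZ, SZ), add(SZ, Z)), add(add(SZ, Z), mul(Z, Z)))
  [1] mul(add(S(add(Z, SZ)), add(SZ, Z)), add(add(SZ, Z), mul(Z, Z)))
  [2] mul(S(add(add(Z, SZ), add(SZ, Z))), add(add(SZ, Z), mul(Z, Z)))
  [3] add(add(add(SZ, Z), mul(Z, Z)), mul(add(add(Z, SZ), add(SZ, Z)), add(add(SZ, Z), mul(Z, Z))))
  [4] add(add(S(add(Z, Z)), mul(Z, Z)), mul(add(add(Z, SZ), add(SZ, Z)), add(add(SZ, Z), mul(Z, Z))))
  [5] add(S(add(add(Z, Z), mul(Z, Z))), mul(add(add(Z, SZ), add(SZ, Z)), add(add(SZ, Z), mul(Z, Z))))
  [6] S(add(add(add(Z, Z), mul(Z, Z)), mul(add(add(Z, SZ), add(SZ, Z)), add(add(SZ, Z), mul(Z, Z)))))
  [7] S(add(add(Z, mul(Z, Z)), mul(add(add(Z, SZ), add(SZ, Z)), add(add(SZ, Z), mul(Z, Z)))))
  [8] S(add(mul(Z, Z), mul(add(add(Z, SZ), add(SZ, Z)), add(add(SZ, Z), mul(Z, Z)))))
  [9] S(add(Z, mul(add(add(Z, SZ), add(SZ, Z)), add(add(SZ, Z), mul(Z, Z)))))
  [10] S(mul(add(add(Z, SZ), add(SZ, Z)), add(add(SZ, Z), mul(Z, Z))))
  [11] S(mul(add(SZ, add(SZ, Z)), add(add(SZ, Z), mul(Z, Z))))
  [12] S(mul(S(add(Z, add(SZ, Z))), add(add(SZ, Z), mul(Z, Z))))
  [13] S(add(add(add(SZ, Z), mul(Z, Z)), mul(add(Z, add(SZ, Z)), add(add(SZ, Z), mul(Z, Z)))))
  [14] S(add(add(S(add(Z, Z)), mul(Z, Z)), mul(add(Z, add(SZ, Z)), add(add(SZ, Z), mul(Z, Z)))))
  [15] S(add(S(add(add(Z, Z), mul(Z, Z))), mul(add(Z, add(SZ, Z)), add(add(SZ, Z), mul(Z, Z)))))
  [16] S(S(add(add(add(Z, Z), mul(Z, Z)), mul(add(Z, add(SZ, Z)), add(add(SZ, Z), mul(Z, Z))))))
  [17] S(S(add(add(Z, mul(Z, Z)), mul(add(Z, add(SZ, Z)), add(add(SZ, Z), mul(Z, Z))))))
  [18] S(S(add(mul(Z, Z), mul(add(Z, add(SZ, Z)), add(add(SZ, Z), mul(Z, Z))))))
  [19] S(S(add(Z, mul(add(Z, add(SZ, Z)), add(add(SZ, Z), mul(Z, Z))))))
  [20] S(S(mul(add(Z, add(SZ, Z)), add(add(SZ, Z), mul(Z, Z)))))
  [21] S(S(mul(add(SZ, Z), add(add(SZ, Z), mul(Z, Z)))))
  [22] S(S(mul(S(add(Z, Z)), add(add(SZ, Z), mul(Z, Z)))))
  [23] S(S(add(add(add(SZ, Z), mul(Z, Z)), mul(add(Z, Z), add(add(SZ, Z), mul(Z, Z))))))
  [24] S(S(add(add(S(add(Z, Z)), mul(Z, Z)), mul(add(Z, Z), add(add(SZ, Z), mul(Z, Z))))))
  [25] S(S(add(S(add(add(Z, Z), mul(Z, Z))), mul(add(Z, Z), add(add(SZ, Z), mul(Z, Z))))))
  [26] S(S(S(add(add(add(Z, Z), mul(Z, Z)), mul(add(Z, Z), add(add(SZ, Z), mul(Z, Z)))))))
  [27] S(S(S(add(add(Z, mul(Z, Z)), mul(add(Z, Z), add(add(SZ, Z), mul(Z, Z)))))))
  [28] S(S(S(add(mul(Z, Z), mul(add(Z, Z), add(add(SZ, Z), mul(Z, Z)))))))
  [29] S(S(S(add(Z, mul(add(Z, Z), add(add(SZ, Z), mul(Z, Z)))))))
  [30] S(S(S(mul(add(Z, Z), add(add(SZ, Z), mul(Z, Z))))))
  [31] S(S(S(mul(Z, add(add(SZ, Z), mul(Z, Z))))))
  [32] SSSZ

Term B:
  start: add(add(add(SZ, S^4(Z)), SSSZ), mul(Z, add(Z, Z)))
  [1] add(add(S(add(Z, S^4(Z))), SSSZ), mul(Z, add(Z, Z)))
  [2] add(S(add(add(Z, S^4(Z)), SSSZ)), mul(Z, add(Z, Z)))
  [3] S(add(add(add(Z, S^4(Z)), SSSZ), mul(Z, add(Z, Z))))
  [4] S(add(add(S^4(Z), SSSZ), mul(Z, add(Z, Z))))
  [5] S(add(S(add(SSSZ, SSSZ)), mul(Z, add(Z, Z))))
  [6] S(S(add(add(SSSZ, SSSZ), mul(Z, add(Z, Z)))))
  [7] S(S(add(S(add(SSZ, SSSZ)), mul(Z, add(Z, Z)))))
  [8] S(S(S(add(add(SSZ, SSSZ), mul(Z, add(Z, Z))))))
  [9] S(S(S(add(S(add(SZ, SSSZ)), mul(Z, add(Z, Z))))))
  [10] S(S(S(S(add(add(SZ, SSSZ), mul(Z, add(Z, Z)))))))
  [11] S(S(S(S(add(S(add(Z, SSSZ)), mul(Z, add(Z, Z)))))))
  [12] S(S(S(S(S(add(add(Z, SSSZ), mul(Z, add(Z, Z))))))))
  [13] S(S(S(S(S(add(SSSZ, mul(Z, add(Z, Z))))))))
  [14] S(S(S(S(S(S(add(SSZ, mul(Z, add(Z, Z)))))))))
  [15] S(S(S(S(S(S(S(add(SZ, mul(Z, add(Z, Z))))))))))
  [16] S(S(S(S(S(S(S(S(add(Z, mul(Z, add(Z, Z)))))))))))
  [17] S(S(S(S(S(S(S(S(mul(Z, add(Z, Z))))))))))
  [18] S^8(Z)

Answer: DIFFERENT — A ⇓ SSSZ, B ⇓ S^8(Z)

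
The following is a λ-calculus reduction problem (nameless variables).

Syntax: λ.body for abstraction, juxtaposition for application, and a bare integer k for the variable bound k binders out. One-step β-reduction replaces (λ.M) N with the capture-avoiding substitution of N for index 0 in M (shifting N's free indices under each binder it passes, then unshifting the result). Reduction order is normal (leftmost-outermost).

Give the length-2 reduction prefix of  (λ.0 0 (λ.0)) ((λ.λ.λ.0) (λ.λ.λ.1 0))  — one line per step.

  start: (λ.0 0 (λ.0)) ((λ.λ.λ.0) (λ.λ.λ.1 0))
  step 1: (λ.λ.λ.0) (λ.λ.λ.1 0) ((λ.λ.λ.0) (λ.λ.λ.1 0)) (λ.0)
  step 2: (λ.λ.0) ((λ.λ.λ.0) (λ.λ.λ.1 0)) (λ.0)

Answer: after 2 steps: (λ.λ.0) ((λ.λ.λ.0) (λ.λ.λ.1 0)) (λ.0)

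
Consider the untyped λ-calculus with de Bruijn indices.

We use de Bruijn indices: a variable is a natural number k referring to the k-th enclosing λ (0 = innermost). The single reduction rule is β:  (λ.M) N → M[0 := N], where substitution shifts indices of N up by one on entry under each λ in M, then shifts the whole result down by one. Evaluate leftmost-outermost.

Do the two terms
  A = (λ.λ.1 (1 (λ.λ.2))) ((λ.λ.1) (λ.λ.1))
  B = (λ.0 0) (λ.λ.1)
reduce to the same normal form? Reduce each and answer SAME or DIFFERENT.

Answer: SAME — A ⇓ λ.λ.λ.1, B ⇓ λ.λ.λ.1

Derivation:
Term A:
  start: (λ.λ.1 (1 (λ.λ.2))) ((λ.λ.1) (λ.λ.1))
  step 1: λ.(λ.λ.1) (λ.λ.1) ((λ.λ.1) (λ.λ.1) (λ.λ.2))
  step 2: λ.(λ.λ.λ.1) ((λ.λ.1) (λ.λ.1) (λ.λ.2))
  step 3: λ.λ.λ.1

Term B:
  start: (λ.0 0) (λ.λ.1)
  step 1: (λ.λ.1) (λ.λ.1)
  step 2: λ.λ.λ.1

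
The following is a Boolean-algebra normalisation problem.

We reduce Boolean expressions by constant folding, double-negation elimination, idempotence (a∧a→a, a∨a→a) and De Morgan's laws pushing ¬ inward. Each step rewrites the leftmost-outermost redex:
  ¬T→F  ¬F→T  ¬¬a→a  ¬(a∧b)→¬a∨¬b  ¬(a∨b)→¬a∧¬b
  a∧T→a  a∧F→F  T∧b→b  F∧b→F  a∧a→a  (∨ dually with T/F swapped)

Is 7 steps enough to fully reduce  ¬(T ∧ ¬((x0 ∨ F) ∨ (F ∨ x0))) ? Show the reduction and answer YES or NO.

Answer: YES — reaches normal form x0 in 7 ≤ 7 steps

Derivation:
  start: ¬(T ∧ ¬((x0 ∨ F) ∨ (F ∨ x0)))
  [1] ¬T ∨ ¬¬((x0 ∨ F) ∨ (F ∨ x0))
  [2] F ∨ ¬¬((x0 ∨ F) ∨ (F ∨ x0))
  [3] ¬¬((x0 ∨ F) ∨ (F ∨ x0))
  [4] (x0 ∨ F) ∨ (F ∨ x0)
  [5] x0 ∨ (F ∨ x0)
  [6] x0 ∨ x0
  [7] x0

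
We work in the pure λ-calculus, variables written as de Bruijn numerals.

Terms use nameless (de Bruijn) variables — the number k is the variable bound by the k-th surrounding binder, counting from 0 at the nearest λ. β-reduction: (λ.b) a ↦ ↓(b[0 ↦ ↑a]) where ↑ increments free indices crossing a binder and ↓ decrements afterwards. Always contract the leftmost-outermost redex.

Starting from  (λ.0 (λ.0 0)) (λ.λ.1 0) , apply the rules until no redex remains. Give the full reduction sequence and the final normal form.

  start: (λ.0 (λ.0 0)) (λ.λ.1 0)
  step 1: (λ.λ.1 0) (λ.0 0)
  step 2: λ.(λ.0 0) 0
  step 3: λ.0 0

Answer: normal form = λ.0 0  (in 3 steps)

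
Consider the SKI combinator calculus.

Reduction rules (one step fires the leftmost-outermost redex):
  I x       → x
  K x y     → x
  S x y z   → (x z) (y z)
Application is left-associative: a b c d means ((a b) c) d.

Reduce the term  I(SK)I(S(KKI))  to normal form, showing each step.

  start: I(SK)I(S(KKI))
  step 1: SKI(S(KKI))
  step 2: K(S(KKI))(I(S(KKI)))
  step 3: S(KKI)
  step 4: SK

Answer: normal form = SK  (in 4 steps)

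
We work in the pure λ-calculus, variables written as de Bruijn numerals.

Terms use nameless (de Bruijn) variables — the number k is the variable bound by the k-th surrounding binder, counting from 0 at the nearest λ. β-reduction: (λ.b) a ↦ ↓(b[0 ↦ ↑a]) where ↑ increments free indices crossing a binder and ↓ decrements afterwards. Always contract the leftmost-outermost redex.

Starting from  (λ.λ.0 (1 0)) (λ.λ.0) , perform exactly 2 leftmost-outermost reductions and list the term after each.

  start: (λ.λ.0 (1 0)) (λ.λ.0)
  [1] λ.0 ((λ.λ.0) 0)
  [2] λ.0 (λ.0)

Answer: after 2 steps: λ.0 (λ.0)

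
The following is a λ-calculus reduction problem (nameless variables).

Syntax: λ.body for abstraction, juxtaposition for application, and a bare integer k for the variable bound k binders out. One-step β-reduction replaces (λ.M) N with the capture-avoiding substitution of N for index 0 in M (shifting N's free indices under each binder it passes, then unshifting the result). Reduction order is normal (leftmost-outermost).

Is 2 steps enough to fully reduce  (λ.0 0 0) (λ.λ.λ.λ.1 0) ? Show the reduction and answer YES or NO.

  start: (λ.0 0 0) (λ.λ.λ.λ.1 0)
  →1  (λ.λ.λ.λ.1 0) (λ.λ.λ.λ.1 0) (λ.λ.λ.λ.1 0)
  →2  (λ.λ.λ.1 0) (λ.λ.λ.λ.1 0)

Answer: NO — after 2 steps the term is (λ.λ.λ.1 0) (λ.λ.λ.λ.1 0), not yet normal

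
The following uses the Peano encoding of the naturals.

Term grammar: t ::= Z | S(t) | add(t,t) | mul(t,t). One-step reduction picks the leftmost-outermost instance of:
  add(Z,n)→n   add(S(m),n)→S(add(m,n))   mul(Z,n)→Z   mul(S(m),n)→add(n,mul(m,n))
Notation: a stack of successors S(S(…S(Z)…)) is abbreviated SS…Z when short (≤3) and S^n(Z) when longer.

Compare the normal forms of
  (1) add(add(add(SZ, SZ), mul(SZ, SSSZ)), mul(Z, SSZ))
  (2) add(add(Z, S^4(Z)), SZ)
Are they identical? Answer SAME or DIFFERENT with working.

Term A:
  start: add(add(add(SZ, SZ), mul(SZ, SSSZ)), mul(Z, SSZ))
  →1  add(add(S(add(Z, SZ)), mul(SZ, SSSZ)), mul(Z, SSZ))
  →2  add(S(add(add(Z, SZ), mul(SZ, SSSZ))), mul(Z, SSZ))
  →3  S(add(add(add(Z, SZ), mul(SZ, SSSZ)), mul(Z, SSZ)))
  →4  S(add(add(SZ, mul(SZ, SSSZ)), mul(Z, SSZ)))
  →5  S(add(S(add(Z, mul(SZ, SSSZ))), mul(Z, SSZ)))
  →6  S(S(add(add(Z, mul(SZ, SSSZ)), mul(Z, SSZ))))
  →7  S(S(add(mul(SZ, SSSZ), mul(Z, SSZ))))
  →8  S(S(add(add(SSSZ, mul(Z, SSSZ)), mul(Z, SSZ))))
  →9  S(S(add(S(add(SSZ, mul(Z, SSSZ))), mul(Z, SSZ))))
  →10  S(S(S(add(add(SSZ, mul(Z, SSSZ)), mul(Z, SSZ)))))
  →11  S(S(S(add(S(add(SZ, mul(Z, SSSZ))), mul(Z, SSZ)))))
  →12  S(S(S(S(add(add(SZ, mul(Z, SSSZ)), mul(Z, SSZ))))))
  →13  S(S(S(S(add(S(add(Z, mul(Z, SSSZ))), mul(Z, SSZ))))))
  →14  S(S(S(S(S(add(add(Z, mul(Z, SSSZ)), mul(Z, SSZ)))))))
  →15  S(S(S(S(S(add(mul(Z, SSSZ), mul(Z, SSZ)))))))
  →16  S(S(S(S(S(add(Z, mul(Z, SSZ)))))))
  →17  S(S(S(S(S(mul(Z, SSZ))))))
  →18  S^5(Z)

Term B:
  start: add(add(Z, S^4(Z)), SZ)
  →1  add(S^4(Z), SZ)
  →2  S(add(SSSZ, SZ))
  →3  S(S(add(SSZ, SZ)))
  →4  S(S(S(add(SZ, SZ))))
  →5  S(S(S(S(add(Z, SZ)))))
  →6  S^5(Z)

Answer: SAME — A ⇓ S^5(Z), B ⇓ S^5(Z)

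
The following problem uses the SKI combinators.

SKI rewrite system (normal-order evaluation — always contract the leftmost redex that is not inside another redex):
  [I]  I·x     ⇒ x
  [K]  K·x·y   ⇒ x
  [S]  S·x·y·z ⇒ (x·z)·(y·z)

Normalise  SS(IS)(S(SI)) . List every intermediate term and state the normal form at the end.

  start: SS(IS)(S(SI))
  [1] S(S(SI))(IS(S(SI)))
  [2] S(S(SI))(S(S(SI)))

Answer: normal form = S(S(SI))(S(S(SI)))  (in 2 steps)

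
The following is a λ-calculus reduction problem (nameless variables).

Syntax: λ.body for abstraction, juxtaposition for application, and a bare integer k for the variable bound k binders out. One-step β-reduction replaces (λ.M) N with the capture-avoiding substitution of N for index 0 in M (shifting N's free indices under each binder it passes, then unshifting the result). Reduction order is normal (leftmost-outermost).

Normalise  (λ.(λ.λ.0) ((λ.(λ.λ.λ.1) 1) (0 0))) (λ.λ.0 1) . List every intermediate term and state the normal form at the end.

  start: (λ.(λ.λ.0) ((λ.(λ.λ.λ.1) 1) (0 0))) (λ.λ.0 1)
  →1  (λ.λ.0) ((λ.(λ.λ.λ.1) (λ.λ.0 1)) ((λ.λ.0 1) (λ.λ.0 1)))
  →2  λ.0

Answer: normal form = λ.0  (in 2 steps)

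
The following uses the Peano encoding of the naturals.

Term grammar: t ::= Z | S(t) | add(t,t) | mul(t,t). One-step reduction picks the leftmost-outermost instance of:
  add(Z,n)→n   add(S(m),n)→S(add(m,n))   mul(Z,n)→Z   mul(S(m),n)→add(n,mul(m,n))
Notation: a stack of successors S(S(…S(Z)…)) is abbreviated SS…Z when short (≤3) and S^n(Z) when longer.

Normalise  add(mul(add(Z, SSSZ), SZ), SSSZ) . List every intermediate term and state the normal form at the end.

Answer: normal form = S^6(Z)  (in 15 steps)

Reduction:
  start: add(mul(add(Z, SSSZ), SZ), SSSZ)
  [1] add(mul(SSSZ, SZ), SSSZ)
  [2] add(add(SZ, mul(SSZ, SZ)), SSSZ)
  [3] add(S(add(Z, mul(SSZ, SZ))), SSSZ)
  [4] S(add(add(Z, mul(SSZ, SZ)), SSSZ))
  [5] S(add(mul(SSZ, SZ), SSSZ))
  [6] S(add(add(SZ, mul(SZ, SZ)), SSSZ))
  [7] S(add(S(add(Z, mul(SZ, SZ))), SSSZ))
  [8] S(S(add(add(Z, mul(SZ, SZ)), SSSZ)))
  [9] S(S(add(mul(SZ, SZ), SSSZ)))
  [10] S(S(add(add(SZ, mul(Z, SZ)), SSSZ)))
  [11] S(S(add(S(add(Z, mul(Z, SZ))), SSSZ)))
  [12] S(S(S(add(add(Z, mul(Z, SZ)), SSSZ))))
  [13] S(S(S(add(mul(Z, SZ), SSSZ))))
  [14] S(S(S(add(Z, SSSZ))))
  [15] S^6(Z)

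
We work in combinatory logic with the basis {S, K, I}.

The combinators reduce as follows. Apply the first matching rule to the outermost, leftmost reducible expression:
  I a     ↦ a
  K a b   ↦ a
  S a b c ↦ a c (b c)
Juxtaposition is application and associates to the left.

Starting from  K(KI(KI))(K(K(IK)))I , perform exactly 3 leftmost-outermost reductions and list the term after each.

Answer: after 3 steps: I

Derivation:
  start: K(KI(KI))(K(K(IK)))I
  →1  KI(KI)I
  →2  II
  →3  I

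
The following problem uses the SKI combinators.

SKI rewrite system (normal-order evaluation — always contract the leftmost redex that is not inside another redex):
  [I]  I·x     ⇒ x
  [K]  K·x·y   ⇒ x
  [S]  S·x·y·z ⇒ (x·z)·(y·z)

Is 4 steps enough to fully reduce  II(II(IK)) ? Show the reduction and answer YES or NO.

Answer: NO — after 4 steps the term is IK, not yet normal

Reduction:
  start: II(II(IK))
  →1  I(II(IK))
  →2  II(IK)
  →3  I(IK)
  →4  IK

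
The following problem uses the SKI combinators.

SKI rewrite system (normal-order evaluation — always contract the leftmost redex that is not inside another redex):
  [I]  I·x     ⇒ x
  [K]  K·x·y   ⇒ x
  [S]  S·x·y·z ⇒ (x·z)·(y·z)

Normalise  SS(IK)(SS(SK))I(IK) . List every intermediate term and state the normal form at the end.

Answer: normal form = K  (in 20 steps)

Working:
  start: SS(IK)(SS(SK))I(IK)
  →1  S(SS(SK))(IK(SS(SK)))I(IK)
  →2  SS(SK)I(IK(SS(SK))I)(IK)
  →3  SI(SKI)(IK(SS(SK))I)(IK)
  →4  I(IK(SS(SK))I)(SKI(IK(SS(SK))I))(IK)
  →5  IK(SS(SK))I(SKI(IK(SS(SK))I))(IK)
  →6  K(SS(SK))I(SKI(IK(SS(SK))I))(IK)
  →7  SS(SK)(SKI(IK(SS(SK))I))(IK)
  →8  S(SKI(IK(SS(SK))I))(SK(SKI(IK(SS(SK))I)))(IK)
  →9  SKI(IK(SS(SK))I)(IK)(SK(SKI(IK(SS(SK))I))(IK))
  →10  K(IK(SS(SK))I)(I(IK(SS(SK))I))(IK)(SK(SKI(IK(SS(SK))I))(IK))
  →11  IK(SS(SK))I(IK)(SK(SKI(IK(SS(SK))I))(IK))
  →12  K(SS(SK))I(IK)(SK(SKI(IK(SS(SK))I))(IK))
  →13  SS(SK)(IK)(SK(SKI(IK(SS(SK))I))(IK))
  →14  S(IK)(SK(IK))(SK(SKI(IK(SS(SK))I))(IK))
  →15  IK(SK(SKI(IK(SS(SK))I))(IK))(SK(IK)(SK(SKI(IK(SS(SK))I))(IK)))
  →16  K(SK(SKI(IK(SS(SK))I))(IK))(SK(IK)(SK(SKI(IK(SS(SK))I))(IK)))
  →17  SK(SKI(IK(SS(SK))I))(IK)
  →18  K(IK)(SKI(IK(SS(SK))I)(IK))
  →19  IK
  →20  K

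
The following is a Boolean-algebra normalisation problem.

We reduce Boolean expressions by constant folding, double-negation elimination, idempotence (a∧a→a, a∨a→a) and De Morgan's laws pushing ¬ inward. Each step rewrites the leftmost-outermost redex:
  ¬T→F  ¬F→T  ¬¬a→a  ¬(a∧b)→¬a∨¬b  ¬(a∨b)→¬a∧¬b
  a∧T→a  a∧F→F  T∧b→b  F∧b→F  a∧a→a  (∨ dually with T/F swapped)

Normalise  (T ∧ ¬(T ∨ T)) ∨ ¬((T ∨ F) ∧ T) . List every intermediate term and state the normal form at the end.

  start: (T ∧ ¬(T ∨ T)) ∨ ¬((T ∨ F) ∧ T)
  →1  ¬(T ∨ T) ∨ ¬((T ∨ F) ∧ T)
  →2  (¬T ∧ ¬T) ∨ ¬((T ∨ F) ∧ T)
  →3  ¬T ∨ ¬((T ∨ F) ∧ T)
  →4  F ∨ ¬((T ∨ F) ∧ T)
  →5  ¬((T ∨ F) ∧ T)
  →6  ¬(T ∨ F) ∨ ¬T
  →7  (¬T ∧ ¬F) ∨ ¬T
  →8  (F ∧ ¬F) ∨ ¬T
  →9  F ∨ ¬T
  →10  ¬T
  →11  F

Answer: normal form = F  (in 11 steps)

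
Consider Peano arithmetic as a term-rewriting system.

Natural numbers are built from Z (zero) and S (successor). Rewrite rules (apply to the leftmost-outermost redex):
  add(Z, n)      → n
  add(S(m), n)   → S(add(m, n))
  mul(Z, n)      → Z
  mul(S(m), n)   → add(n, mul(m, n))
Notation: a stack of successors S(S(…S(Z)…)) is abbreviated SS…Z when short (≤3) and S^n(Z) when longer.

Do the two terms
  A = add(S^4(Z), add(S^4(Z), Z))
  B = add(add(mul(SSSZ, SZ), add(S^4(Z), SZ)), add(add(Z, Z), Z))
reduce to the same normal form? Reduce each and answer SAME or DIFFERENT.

Term A:
  start: add(S^4(Z), add(S^4(Z), Z))
  step 1: S(add(SSSZ, add(S^4(Z), Z)))
  step 2: S(S(add(SSZ, add(S^4(Z), Z))))
  step 3: S(S(S(add(SZ, add(S^4(Z), Z)))))
  step 4: S(S(S(S(add(Z, add(S^4(Z), Z))))))
  step 5: S(S(S(S(add(S^4(Z), Z)))))
  step 6: S(S(S(S(S(add(SSSZ, Z))))))
  step 7: S(S(S(S(S(S(add(SSZ, Z)))))))
  step 8: S(S(S(S(S(S(S(add(SZ, Z))))))))
  step 9: S(S(S(S(S(S(S(S(add(Z, Z)))))))))
  step 10: S^8(Z)

Term B:
  start: add(add(mul(SSSZ, SZ), add(S^4(Z), SZ)), add(add(Z, Z), Z))
  step 1: add(add(add(SZ, mul(SSZ, SZ)), add(S^4(Z), SZ)), add(add(Z, Z), Z))
  step 2: add(add(S(add(Z, mul(SSZ, SZ))), add(S^4(Z), SZ)), add(add(Z, Z), Z))
  step 3: add(S(add(add(Z, mul(SSZ, SZ)), add(S^4(Z), SZ))), add(add(Z, Z), Z))
  step 4: S(add(add(add(Z, mul(SSZ, SZ)), add(S^4(Z), SZ)), add(add(Z, Z), Z)))
  step 5: S(add(add(mul(SSZ, SZ), add(S^4(Z), SZ)), add(add(Z, Z), Z)))
  step 6: S(add(add(add(SZ, mul(SZ, SZ)), add(S^4(Z), SZ)), add(add(Z, Z), Z)))
  step 7: S(add(add(S(add(Z, mul(SZ, SZ))), add(S^4(Z), SZ)), add(add(Z, Z), Z)))
  step 8: S(add(S(add(add(Z, mul(SZ, SZ)), add(S^4(Z), SZ))), add(add(Z, Z), Z)))
  step 9: S(S(add(add(add(Z, mul(SZ, SZ)), add(S^4(Z), SZ)), add(add(Z, Z), Z))))
  step 10: S(S(add(add(mul(SZ, SZ), add(S^4(Z), SZ)), add(add(Z, Z), Z))))
  step 11: S(S(add(add(add(SZ, mul(Z, SZ)), add(S^4(Z), SZ)), add(add(Z, Z), Z))))
  step 12: S(S(add(add(S(add(Z, mul(Z, SZ))), add(S^4(Z), SZ)), add(add(Z, Z), Z))))
  step 13: S(S(add(S(add(add(Z, mul(Z, SZ)), add(S^4(Z), SZ))), add(add(Z, Z), Z))))
  step 14: S(S(S(add(add(add(Z, mul(Z, SZ)), add(S^4(Z), SZ)), add(add(Z, Z), Z)))))
  step 15: S(S(S(add(add(mul(Z, SZ), add(S^4(Z), SZ)), add(add(Z, Z), Z)))))
  step 16: S(S(S(add(add(Z, add(S^4(Z), SZ)), add(add(Z, Z), Z)))))
  step 17: S(S(S(add(add(S^4(Z), SZ), add(add(Z, Z), Z)))))
  step 18: S(S(S(add(S(add(SSSZ, SZ)), add(add(Z, Z), Z)))))
  step 19: S(S(S(S(add(add(SSSZ, SZ), add(add(Z, Z), Z))))))
  step 20: S(S(S(S(add(S(add(SSZ, SZ)), add(add(Z, Z), Z))))))
  step 21: S(S(S(S(S(add(add(SSZ, SZ), add(add(Z, Z), Z)))))))
  step 22: S(S(S(S(S(add(S(add(SZ, SZ)), add(add(Z, Z), Z)))))))
  step 23: S(S(S(S(S(S(add(add(SZ, SZ), add(add(Z, Z), Z))))))))
  step 24: S(S(S(S(S(S(add(S(add(Z, SZ)), add(add(Z, Z), Z))))))))
  step 25: S(S(S(S(S(S(S(add(add(Z, SZ), add(add(Z, Z), Z)))))))))
  step 26: S(S(S(S(S(S(S(add(SZ, add(add(Z, Z), Z)))))))))
  step 27: S(S(S(S(S(S(S(S(add(Z, add(add(Z, Z), Z))))))))))
  step 28: S(S(S(S(S(S(S(S(add(add(Z, Z), Z)))))))))
  step 29: S(S(S(S(S(S(S(S(add(Z, Z)))))))))
  step 30: S^8(Z)

Answer: SAME — A ⇓ S^8(Z), B ⇓ S^8(Z)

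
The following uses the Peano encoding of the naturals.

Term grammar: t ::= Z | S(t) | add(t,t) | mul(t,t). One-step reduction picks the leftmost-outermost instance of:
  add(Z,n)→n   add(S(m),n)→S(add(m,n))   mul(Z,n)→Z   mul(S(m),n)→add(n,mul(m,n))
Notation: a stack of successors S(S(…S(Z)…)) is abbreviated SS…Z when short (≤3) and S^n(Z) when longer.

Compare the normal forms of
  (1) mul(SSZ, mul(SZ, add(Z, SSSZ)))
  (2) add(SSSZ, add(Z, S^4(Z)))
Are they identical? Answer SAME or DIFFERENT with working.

Term A:
  start: mul(SSZ, mul(SZ, add(Z, SSSZ)))
  [1] add(mul(SZ, add(Z, SSSZ)), mul(SZ, mul(SZ, add(Z, SSSZ))))
  [2] add(add(add(Z, SSSZ), mul(Z, add(Z, SSSZ))), mul(SZ, mul(SZ, add(Z, SSSZ))))
  [3] add(add(SSSZ, mul(Z, add(Z, SSSZ))), mul(SZ, mul(SZ, add(Z, SSSZ))))
  [4] add(S(add(SSZ, mul(Z, add(Z, SSSZ)))), mul(SZ, mul(SZ, add(Z, SSSZ))))
  [5] S(add(add(SSZ, mul(Z, add(Z, SSSZ))), mul(SZ, mul(SZ, add(Z, SSSZ)))))
  [6] S(add(S(add(SZ, mul(Z, add(Z, SSSZ)))), mul(SZ, mul(SZ, add(Z, SSSZ)))))
  [7] S(S(add(add(SZ, mul(Z, add(Z, SSSZ))), mul(SZ, mul(SZ, add(Z, SSSZ))))))
  [8] S(S(add(S(add(Z, mul(Z, add(Z, SSSZ)))), mul(SZ, mul(SZ, add(Z, SSSZ))))))
  [9] S(S(S(add(add(Z, mul(Z, add(Z, SSSZ))), mul(SZ, mul(SZ, add(Z, SSSZ)))))))
  [10] S(S(S(add(mul(Z, add(Z, SSSZ)), mul(SZ, mul(SZ, add(Z, SSSZ)))))))
  [11] S(S(S(add(Z, mul(SZ, mul(SZ, add(Z, SSSZ)))))))
  [12] S(S(S(mul(SZ, mul(SZ, add(Z, SSSZ))))))
  [13] S(S(S(add(mul(SZ, add(Z, SSSZ)), mul(Z, mul(SZ, add(Z, SSSZ)))))))
  [14] S(S(S(add(add(add(Z, SSSZ), mul(Z, add(Z, SSSZ))), mul(Z, mul(SZ, add(Z, SSSZ)))))))
  [15] S(S(S(add(add(SSSZ, mul(Z, add(Z, SSSZ))), mul(Z, mul(SZ, add(Z, SSSZ)))))))
  [16] S(S(S(add(S(add(SSZ, mul(Z, add(Z, SSSZ)))), mul(Z, mul(SZ, add(Z, SSSZ)))))))
  [17] S(S(S(S(add(add(SSZ, mul(Z, add(Z, SSSZ))), mul(Z, mul(SZ, add(Z, SSSZ))))))))
  [18] S(S(S(S(add(S(add(SZ, mul(Z, add(Z, SSSZ)))), mul(Z, mul(SZ, add(Z, SSSZ))))))))
  [19] S(S(S(S(S(add(add(SZ, mul(Z, add(Z, SSSZ))), mul(Z, mul(SZ, add(Z, SSSZ)))))))))
  [20] S(S(S(S(S(add(S(add(Z, mul(Z, add(Z, SSSZ)))), mul(Z, mul(SZ, add(Z, SSSZ)))))))))
  [21] S(S(S(S(S(S(add(add(Z, mul(Z, add(Z, SSSZ))), mul(Z, mul(SZ, add(Z, SSSZ))))))))))
  [22] S(S(S(S(S(S(add(mul(Z, add(Z, SSSZ)), mul(Z, mul(SZ, add(Z, SSSZ))))))))))
  [23] S(S(S(S(S(S(add(Z, mul(Z, mul(SZ, add(Z, SSSZ))))))))))
  [24] S(S(S(S(S(S(mul(Z, mul(SZ, add(Z, SSSZ)))))))))
  [25] S^6(Z)

Term B:
  start: add(SSSZ, add(Z, S^4(Z)))
  [1] S(add(SSZ, add(Z, S^4(Z))))
  [2] S(S(add(SZ, add(Z, S^4(Z)))))
  [3] S(S(S(add(Z, add(Z, S^4(Z))))))
  [4] S(S(S(add(Z, S^4(Z)))))
  [5] S^7(Z)

Answer: DIFFERENT — A ⇓ S^6(Z), B ⇓ S^7(Z)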